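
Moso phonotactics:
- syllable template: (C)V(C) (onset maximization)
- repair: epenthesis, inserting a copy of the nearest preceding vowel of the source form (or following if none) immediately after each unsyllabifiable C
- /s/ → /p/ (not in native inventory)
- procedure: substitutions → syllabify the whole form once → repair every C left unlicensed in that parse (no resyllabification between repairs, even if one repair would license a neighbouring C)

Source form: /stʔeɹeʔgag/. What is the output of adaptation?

Substitution: /s/ → /p/, giving /ptʔeɹeʔgag/.
Syllabifying with onset maximization leaves /p/, /t/ stranded (at most one coda consonant is licensed; onsets are limited to one consonant).
Each unlicensed consonant becomes the onset of a new syllable: /p/ → /pe/, /t/ → /te/.

peteʔeɹeʔgag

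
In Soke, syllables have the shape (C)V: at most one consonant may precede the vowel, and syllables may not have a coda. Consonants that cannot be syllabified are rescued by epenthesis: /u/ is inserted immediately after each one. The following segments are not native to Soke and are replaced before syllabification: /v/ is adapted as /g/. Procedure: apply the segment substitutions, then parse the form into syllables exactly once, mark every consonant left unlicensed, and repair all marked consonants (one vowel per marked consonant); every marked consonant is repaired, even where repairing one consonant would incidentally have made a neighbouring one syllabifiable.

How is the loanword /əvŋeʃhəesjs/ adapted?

əguŋeʃuhəesujusu

Substitution: /v/ → /g/, giving /əgŋeʃhəesjs/.
Under (C)V, the unsyllabifiable consonants are /g/, /ʃ/, /s/, /j/, /s/ (no codas are permitted; onsets are limited to one consonant).
Each unlicensed consonant becomes the onset of a new syllable: /g/ → /gu/, /ʃ/ → /ʃu/, /s/ → /su/, /j/ → /ju/, /s/ → /su/.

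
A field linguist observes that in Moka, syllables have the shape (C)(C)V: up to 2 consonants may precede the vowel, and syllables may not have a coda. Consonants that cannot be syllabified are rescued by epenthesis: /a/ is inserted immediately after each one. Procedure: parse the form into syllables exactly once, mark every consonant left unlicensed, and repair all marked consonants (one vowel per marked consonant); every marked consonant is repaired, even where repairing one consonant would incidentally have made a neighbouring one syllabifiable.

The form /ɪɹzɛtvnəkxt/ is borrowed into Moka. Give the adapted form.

Under (C)(C)V, the unsyllabifiable consonants are /t/, /k/, /x/, /t/ (no codas are permitted; onsets may contain at most 2 consonants).
Inserting the epenthetic vowel yields /t/ → /ta/, /k/ → /ka/, /x/ → /xa/, /t/ → /ta/.

ɪɹzɛtavnəkaxata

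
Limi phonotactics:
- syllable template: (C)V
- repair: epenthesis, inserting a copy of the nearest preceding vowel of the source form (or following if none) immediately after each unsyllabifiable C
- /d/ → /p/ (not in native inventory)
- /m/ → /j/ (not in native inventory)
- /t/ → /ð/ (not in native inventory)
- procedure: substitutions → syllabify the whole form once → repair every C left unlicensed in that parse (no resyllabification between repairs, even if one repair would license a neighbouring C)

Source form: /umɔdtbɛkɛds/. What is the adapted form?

Substitution: /m/ → /j/, /d/ → /p/, /t/ → /ð/, giving /ujɔpðbɛkɛps/.
Syllabifying with onset maximization leaves /p/, /ð/, /p/, /s/ stranded (no codas are permitted; onsets are limited to one consonant).
Each unlicensed consonant becomes the onset of a new syllable: /p/ → /pɔ/, /ð/ → /ðɔ/, /p/ → /pɛ/, /s/ → /sɛ/.

ujɔpɔðɔbɛkɛpɛsɛ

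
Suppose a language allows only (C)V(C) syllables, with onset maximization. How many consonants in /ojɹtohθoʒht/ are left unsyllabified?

3

The consonants /ɹ/, /h/, /t/ cannot be parsed into a legal (C)V(C) syllable (at most one coda consonant is licensed; onsets are limited to one consonant).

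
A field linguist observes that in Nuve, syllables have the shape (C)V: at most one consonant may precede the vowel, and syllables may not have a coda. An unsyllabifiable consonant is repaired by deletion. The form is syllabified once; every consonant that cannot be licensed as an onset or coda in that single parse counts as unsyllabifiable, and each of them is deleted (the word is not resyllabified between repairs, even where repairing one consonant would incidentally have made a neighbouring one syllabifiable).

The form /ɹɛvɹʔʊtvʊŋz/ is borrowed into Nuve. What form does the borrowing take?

ɹɛʔʊvʊ

The consonants /v/, /ɹ/, /t/, /ŋ/, /z/ cannot be parsed into a legal (C)V syllable (no codas are permitted; onsets are limited to one consonant).
Deletion applies to /v/, /ɹ/, /t/, /ŋ/, /z/.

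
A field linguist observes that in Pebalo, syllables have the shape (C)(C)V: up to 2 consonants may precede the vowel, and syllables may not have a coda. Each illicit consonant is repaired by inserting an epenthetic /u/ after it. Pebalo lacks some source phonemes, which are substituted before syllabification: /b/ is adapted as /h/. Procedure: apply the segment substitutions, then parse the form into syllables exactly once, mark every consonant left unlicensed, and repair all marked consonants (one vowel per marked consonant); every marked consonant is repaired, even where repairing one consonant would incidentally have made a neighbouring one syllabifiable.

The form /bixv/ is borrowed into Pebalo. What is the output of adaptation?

hixuvu

Substitution: /b/ → /h/, giving /hixv/.
Syllabifying with onset maximization leaves /x/, /v/ stranded (no codas are permitted; onsets may contain at most 2 consonants).
Epenthesis after each stranded consonant: /x/ → /xu/, /v/ → /vu/.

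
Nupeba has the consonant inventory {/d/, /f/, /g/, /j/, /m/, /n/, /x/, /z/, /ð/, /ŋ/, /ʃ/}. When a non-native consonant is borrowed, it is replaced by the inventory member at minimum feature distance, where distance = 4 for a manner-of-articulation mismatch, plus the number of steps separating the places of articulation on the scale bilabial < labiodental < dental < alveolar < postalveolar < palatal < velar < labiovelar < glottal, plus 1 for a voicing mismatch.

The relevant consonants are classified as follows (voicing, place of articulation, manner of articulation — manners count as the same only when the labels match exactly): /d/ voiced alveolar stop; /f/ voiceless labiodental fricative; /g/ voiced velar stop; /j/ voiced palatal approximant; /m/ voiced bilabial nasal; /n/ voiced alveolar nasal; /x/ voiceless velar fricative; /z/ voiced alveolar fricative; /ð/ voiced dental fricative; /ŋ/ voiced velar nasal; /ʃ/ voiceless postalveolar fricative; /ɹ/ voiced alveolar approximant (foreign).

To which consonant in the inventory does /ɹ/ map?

j

/j/ is closest: same manner (approximant), place distance 2 (alveolar→palatal), same voicing; total 2. Next closest is /d/ at distance 4.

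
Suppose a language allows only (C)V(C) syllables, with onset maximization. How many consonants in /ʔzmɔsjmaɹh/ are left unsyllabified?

4

The consonants /ʔ/, /z/, /j/, /h/ cannot be parsed into a legal (C)V(C) syllable (at most one coda consonant is licensed; onsets are limited to one consonant).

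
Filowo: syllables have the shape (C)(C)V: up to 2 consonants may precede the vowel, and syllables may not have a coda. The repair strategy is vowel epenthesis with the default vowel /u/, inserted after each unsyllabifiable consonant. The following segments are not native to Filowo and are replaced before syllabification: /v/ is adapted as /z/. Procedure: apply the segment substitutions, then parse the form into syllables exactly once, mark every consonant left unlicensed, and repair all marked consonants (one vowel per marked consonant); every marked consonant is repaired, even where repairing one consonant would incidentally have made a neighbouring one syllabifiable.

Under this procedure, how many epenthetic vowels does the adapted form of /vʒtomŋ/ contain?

After substitution the input is /zʒtomŋ/.
The unsyllabifiable consonants are /z/, /m/, /ŋ/; each receives one epenthetic vowel.

3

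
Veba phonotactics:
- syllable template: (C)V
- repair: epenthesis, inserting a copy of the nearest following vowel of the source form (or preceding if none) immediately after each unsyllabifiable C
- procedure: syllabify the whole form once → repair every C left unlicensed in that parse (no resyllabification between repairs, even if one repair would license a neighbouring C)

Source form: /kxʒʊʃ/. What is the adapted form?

Under (C)V, the unsyllabifiable consonants are /k/, /x/, /ʃ/ (no codas are permitted; onsets are limited to one consonant).
Epenthesis after each stranded consonant: /k/ → /kʊ/, /x/ → /xʊ/, /ʃ/ → /ʃʊ/.

kʊxʊʒʊʃʊ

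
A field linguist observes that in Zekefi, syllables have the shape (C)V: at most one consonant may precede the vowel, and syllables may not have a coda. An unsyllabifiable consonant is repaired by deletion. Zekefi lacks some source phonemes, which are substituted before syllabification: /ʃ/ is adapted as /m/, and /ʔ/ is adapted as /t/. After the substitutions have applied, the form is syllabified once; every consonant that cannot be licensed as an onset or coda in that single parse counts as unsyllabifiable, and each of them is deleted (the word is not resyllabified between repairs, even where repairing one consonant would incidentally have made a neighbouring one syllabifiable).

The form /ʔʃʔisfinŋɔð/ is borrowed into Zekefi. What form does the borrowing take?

tifiŋɔ

Substitution: /ʔ/ → /t/, /ʃ/ → /m/, giving /tmtisfinŋɔð/.
Under (C)V, the unsyllabifiable consonants are /t/, /m/, /s/, /n/, /ð/ (no codas are permitted; onsets are limited to one consonant).
Each unlicensed consonant is deleted: /t/, /m/, /s/, /n/, /ð/.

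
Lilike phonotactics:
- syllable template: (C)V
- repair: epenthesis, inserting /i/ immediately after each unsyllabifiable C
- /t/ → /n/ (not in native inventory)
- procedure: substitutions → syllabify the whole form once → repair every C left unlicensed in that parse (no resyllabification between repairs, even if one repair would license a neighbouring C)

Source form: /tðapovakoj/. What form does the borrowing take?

Substitution: /t/ → /n/, giving /nðapovakoj/.
Under (C)V, the unsyllabifiable consonants are /n/, /j/ (no codas are permitted; onsets are limited to one consonant).
Epenthesis after each stranded consonant: /n/ → /ni/, /j/ → /ji/.

niðapovakoji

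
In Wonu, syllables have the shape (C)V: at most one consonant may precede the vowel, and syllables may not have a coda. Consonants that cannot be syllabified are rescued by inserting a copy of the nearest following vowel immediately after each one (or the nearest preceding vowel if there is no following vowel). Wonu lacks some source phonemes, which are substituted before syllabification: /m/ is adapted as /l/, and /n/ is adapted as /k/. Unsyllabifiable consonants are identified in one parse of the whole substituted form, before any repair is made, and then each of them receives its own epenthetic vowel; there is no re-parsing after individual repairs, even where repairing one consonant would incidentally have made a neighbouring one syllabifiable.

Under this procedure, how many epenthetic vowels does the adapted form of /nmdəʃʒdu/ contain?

4

After substitution the input is /kldəʃʒdu/.
The unsyllabifiable consonants are /k/, /l/, /ʃ/, /ʒ/; each receives one epenthetic vowel.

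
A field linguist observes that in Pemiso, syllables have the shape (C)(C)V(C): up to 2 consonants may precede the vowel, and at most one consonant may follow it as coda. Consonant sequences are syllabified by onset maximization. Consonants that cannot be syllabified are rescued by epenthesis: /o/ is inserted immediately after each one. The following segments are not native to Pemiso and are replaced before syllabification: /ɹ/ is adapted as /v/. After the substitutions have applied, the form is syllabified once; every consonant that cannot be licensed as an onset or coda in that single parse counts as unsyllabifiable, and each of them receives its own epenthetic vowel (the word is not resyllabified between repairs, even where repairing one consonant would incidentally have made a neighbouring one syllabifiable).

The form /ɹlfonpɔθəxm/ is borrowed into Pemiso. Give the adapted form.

volfonpɔθəxmo

Substitution: /ɹ/ → /v/, giving /vlfonpɔθəxm/.
The consonants /v/, /m/ cannot be parsed into a legal (C)(C)V(C) syllable (at most one coda consonant is licensed; onsets may contain at most 2 consonants).
Each unlicensed consonant becomes the onset of a new syllable: /v/ → /vo/, /m/ → /mo/.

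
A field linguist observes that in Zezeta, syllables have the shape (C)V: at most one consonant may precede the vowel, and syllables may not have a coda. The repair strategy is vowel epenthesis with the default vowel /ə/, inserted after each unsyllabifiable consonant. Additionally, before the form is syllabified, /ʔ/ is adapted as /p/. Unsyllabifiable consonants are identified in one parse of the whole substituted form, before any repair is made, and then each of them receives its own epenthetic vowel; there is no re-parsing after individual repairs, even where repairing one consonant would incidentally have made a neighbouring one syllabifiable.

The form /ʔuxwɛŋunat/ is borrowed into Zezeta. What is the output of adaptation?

puxəwɛŋunatə

Substitution: /ʔ/ → /p/, giving /puxwɛŋunat/.
Syllabifying with onset maximization leaves /x/, /t/ stranded (no codas are permitted; onsets are limited to one consonant).
Each unlicensed consonant becomes the onset of a new syllable: /x/ → /xə/, /t/ → /tə/.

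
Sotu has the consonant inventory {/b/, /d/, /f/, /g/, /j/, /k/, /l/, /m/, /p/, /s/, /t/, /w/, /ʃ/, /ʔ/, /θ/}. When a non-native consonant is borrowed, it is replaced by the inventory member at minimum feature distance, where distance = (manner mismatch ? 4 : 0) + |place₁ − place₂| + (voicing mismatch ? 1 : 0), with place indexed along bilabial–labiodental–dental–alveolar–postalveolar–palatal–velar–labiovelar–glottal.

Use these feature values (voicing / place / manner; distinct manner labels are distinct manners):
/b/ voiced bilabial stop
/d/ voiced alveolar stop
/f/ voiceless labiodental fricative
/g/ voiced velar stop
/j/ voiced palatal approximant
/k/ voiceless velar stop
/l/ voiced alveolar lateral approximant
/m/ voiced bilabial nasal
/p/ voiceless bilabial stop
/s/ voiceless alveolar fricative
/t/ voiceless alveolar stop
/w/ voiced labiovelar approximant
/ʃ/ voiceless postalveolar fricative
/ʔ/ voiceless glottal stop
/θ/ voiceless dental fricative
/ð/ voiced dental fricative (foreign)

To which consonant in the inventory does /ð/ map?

/θ/ is closest: same manner (fricative), place distance 0 (dental→dental), voicing differs (+1); total 1. Next closest is /f/ at distance 2.

θ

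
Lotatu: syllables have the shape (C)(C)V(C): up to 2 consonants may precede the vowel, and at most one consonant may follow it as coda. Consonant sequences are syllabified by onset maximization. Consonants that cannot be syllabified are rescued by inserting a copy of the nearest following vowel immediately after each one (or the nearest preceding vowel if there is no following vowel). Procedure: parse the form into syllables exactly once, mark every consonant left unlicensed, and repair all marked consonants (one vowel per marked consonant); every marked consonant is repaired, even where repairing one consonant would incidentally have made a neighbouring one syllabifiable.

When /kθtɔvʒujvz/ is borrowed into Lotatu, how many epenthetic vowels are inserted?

3

The unsyllabifiable consonants are /k/, /v/, /z/; each receives one epenthetic vowel.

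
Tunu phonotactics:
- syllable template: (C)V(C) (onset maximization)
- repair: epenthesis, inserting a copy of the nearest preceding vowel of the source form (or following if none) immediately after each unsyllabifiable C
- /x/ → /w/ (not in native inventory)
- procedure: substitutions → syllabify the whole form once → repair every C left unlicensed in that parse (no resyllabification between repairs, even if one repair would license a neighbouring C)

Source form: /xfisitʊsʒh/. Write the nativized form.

Substitution: /x/ → /w/, giving /wfisitʊsʒh/.
The consonants /w/, /ʒ/, /h/ cannot be parsed into a legal (C)V(C) syllable (at most one coda consonant is licensed; onsets are limited to one consonant).
Each unlicensed consonant becomes the onset of a new syllable: /w/ → /wi/, /ʒ/ → /ʒʊ/, /h/ → /hʊ/.

wifisitʊsʒʊhʊ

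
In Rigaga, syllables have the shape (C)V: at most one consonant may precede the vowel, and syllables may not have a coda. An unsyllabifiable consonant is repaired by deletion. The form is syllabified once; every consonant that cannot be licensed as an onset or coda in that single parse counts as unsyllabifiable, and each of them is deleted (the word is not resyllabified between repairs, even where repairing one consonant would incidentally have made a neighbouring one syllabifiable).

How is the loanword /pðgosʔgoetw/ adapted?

Under (C)V, the unsyllabifiable consonants are /p/, /ð/, /s/, /ʔ/, /t/, /w/ (no codas are permitted; onsets are limited to one consonant).
Deleting the stranded consonants removes /p/, /ð/, /s/, /ʔ/, /t/, /w/.

gogoe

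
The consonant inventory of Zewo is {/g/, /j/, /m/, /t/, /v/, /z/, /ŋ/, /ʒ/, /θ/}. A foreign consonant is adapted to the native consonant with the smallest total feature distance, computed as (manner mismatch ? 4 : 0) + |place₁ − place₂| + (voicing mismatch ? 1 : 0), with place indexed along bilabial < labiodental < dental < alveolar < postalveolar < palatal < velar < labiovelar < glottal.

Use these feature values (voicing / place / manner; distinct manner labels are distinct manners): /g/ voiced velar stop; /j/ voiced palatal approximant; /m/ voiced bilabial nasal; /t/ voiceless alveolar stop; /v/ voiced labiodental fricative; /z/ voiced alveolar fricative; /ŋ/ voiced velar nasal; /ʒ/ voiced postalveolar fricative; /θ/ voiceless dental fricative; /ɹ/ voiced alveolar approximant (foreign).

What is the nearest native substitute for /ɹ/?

j

/j/ is closest: same manner (approximant), place distance 2 (alveolar→palatal), same voicing; total 2. Next closest is /z/ at distance 4.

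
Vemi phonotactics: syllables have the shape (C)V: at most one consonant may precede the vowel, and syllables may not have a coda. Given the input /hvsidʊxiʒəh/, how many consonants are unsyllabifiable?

Under (C)V, the unsyllabifiable consonants are /h/, /v/, /h/ (no codas are permitted; onsets are limited to one consonant).

3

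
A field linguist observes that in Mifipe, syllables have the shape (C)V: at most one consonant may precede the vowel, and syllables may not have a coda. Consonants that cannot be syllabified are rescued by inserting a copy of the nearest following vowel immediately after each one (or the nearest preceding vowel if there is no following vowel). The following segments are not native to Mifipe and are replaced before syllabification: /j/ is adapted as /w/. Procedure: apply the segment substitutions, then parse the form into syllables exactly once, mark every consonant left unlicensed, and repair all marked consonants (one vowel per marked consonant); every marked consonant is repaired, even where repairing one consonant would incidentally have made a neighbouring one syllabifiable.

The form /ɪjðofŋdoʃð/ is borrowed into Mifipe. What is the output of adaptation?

Substitution: /j/ → /w/, giving /ɪwðofŋdoʃð/.
Under (C)V, the unsyllabifiable consonants are /w/, /f/, /ŋ/, /ʃ/, /ð/ (no codas are permitted; onsets are limited to one consonant).
Epenthesis after each stranded consonant: /w/ → /wo/, /f/ → /fo/, /ŋ/ → /ŋo/, /ʃ/ → /ʃo/, /ð/ → /ðo/.

ɪwoðofoŋodoʃoðo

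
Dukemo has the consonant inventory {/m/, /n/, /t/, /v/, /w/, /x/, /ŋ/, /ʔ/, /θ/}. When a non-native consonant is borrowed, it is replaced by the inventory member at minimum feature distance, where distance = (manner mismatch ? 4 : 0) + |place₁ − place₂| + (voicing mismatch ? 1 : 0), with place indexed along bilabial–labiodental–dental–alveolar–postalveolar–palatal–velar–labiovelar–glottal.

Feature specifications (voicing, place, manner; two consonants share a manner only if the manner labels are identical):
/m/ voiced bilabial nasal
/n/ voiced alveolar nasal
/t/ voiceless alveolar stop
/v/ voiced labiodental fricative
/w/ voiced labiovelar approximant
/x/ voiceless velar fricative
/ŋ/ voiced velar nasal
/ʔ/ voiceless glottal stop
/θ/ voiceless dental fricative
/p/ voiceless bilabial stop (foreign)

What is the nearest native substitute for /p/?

/t/ is closest: same manner (stop), place distance 3 (bilabial→alveolar), same voicing; total 3. Next closest is /m/ at distance 5.

t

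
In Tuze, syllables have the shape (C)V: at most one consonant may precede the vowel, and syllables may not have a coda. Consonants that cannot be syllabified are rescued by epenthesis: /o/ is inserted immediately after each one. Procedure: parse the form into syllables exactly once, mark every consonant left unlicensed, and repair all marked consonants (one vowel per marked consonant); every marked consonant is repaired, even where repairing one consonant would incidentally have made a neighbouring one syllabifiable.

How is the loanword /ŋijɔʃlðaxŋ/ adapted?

ŋijɔʃoloðaxoŋo

Syllabifying with onset maximization leaves /ʃ/, /l/, /x/, /ŋ/ stranded (no codas are permitted; onsets are limited to one consonant).
Each unlicensed consonant becomes the onset of a new syllable: /ʃ/ → /ʃo/, /l/ → /lo/, /x/ → /xo/, /ŋ/ → /ŋo/.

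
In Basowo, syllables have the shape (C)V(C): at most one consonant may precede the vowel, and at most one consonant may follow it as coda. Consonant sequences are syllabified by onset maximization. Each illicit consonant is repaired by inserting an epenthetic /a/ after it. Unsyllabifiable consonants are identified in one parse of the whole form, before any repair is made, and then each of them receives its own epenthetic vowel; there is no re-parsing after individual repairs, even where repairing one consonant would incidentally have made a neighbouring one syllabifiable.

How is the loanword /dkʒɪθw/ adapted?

dakaʒɪθwa

Syllabifying with onset maximization leaves /d/, /k/, /w/ stranded (at most one coda consonant is licensed; onsets are limited to one consonant).
Each unlicensed consonant becomes the onset of a new syllable: /d/ → /da/, /k/ → /ka/, /w/ → /wa/.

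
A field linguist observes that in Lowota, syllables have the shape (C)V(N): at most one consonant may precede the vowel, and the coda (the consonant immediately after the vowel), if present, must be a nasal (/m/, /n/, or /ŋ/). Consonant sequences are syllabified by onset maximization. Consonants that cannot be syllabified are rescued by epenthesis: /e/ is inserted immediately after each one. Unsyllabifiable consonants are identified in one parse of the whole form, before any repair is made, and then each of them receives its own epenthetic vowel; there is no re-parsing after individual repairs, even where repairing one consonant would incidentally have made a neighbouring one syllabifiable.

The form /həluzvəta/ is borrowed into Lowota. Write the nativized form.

həluzevəta

The consonants /z/ cannot be parsed into a legal (C)V(N) syllable (only a nasal (/m/, /n/, or /ŋ/) is licensed in coda position; onsets are limited to one consonant).
Each unlicensed consonant becomes the onset of a new syllable: /z/ → /ze/.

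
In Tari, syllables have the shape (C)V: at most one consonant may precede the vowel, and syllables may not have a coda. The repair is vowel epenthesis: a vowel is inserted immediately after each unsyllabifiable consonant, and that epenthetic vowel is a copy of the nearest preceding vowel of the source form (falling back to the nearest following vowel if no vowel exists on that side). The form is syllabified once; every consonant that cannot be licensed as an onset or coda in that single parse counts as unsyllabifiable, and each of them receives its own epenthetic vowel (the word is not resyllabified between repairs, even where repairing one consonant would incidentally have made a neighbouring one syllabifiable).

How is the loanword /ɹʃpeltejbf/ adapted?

The consonants /ɹ/, /ʃ/, /l/, /j/, /b/, /f/ cannot be parsed into a legal (C)V syllable (no codas are permitted; onsets are limited to one consonant).
Each unlicensed consonant becomes the onset of a new syllable: /ɹ/ → /ɹe/, /ʃ/ → /ʃe/, /l/ → /le/, /j/ → /je/, /b/ → /be/, /f/ → /fe/.

ɹeʃepeletejebefe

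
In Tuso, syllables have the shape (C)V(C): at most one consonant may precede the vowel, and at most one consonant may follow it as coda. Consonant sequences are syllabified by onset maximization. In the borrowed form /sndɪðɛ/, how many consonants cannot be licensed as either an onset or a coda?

Under (C)V(C), the unsyllabifiable consonants are /s/, /n/ (at most one coda consonant is licensed; onsets are limited to one consonant).

2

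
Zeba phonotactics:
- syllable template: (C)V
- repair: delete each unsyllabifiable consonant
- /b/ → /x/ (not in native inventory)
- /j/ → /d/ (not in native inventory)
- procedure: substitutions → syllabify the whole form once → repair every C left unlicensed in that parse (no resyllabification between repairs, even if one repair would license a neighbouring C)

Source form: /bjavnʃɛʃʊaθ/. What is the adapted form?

Substitution: /b/ → /x/, /j/ → /d/, giving /xdavnʃɛʃʊaθ/.
Under (C)V, the unsyllabifiable consonants are /x/, /v/, /n/, /θ/ (no codas are permitted; onsets are limited to one consonant).
Each unlicensed consonant is deleted: /x/, /v/, /n/, /θ/.

daʃɛʃʊa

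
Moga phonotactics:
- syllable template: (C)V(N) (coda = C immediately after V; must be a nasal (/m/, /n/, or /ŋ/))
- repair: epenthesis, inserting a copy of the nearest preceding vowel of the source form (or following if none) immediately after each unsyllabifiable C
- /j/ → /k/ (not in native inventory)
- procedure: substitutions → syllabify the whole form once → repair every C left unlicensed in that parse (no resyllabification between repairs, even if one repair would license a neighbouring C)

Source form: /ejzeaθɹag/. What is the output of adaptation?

ekezeaθaɹaga

Substitution: /j/ → /k/, giving /ekzeaθɹag/.
Syllabifying with onset maximization leaves /k/, /θ/, /g/ stranded (only a nasal (/m/, /n/, or /ŋ/) is licensed in coda position; onsets are limited to one consonant).
Epenthesis after each stranded consonant: /k/ → /ke/, /θ/ → /θa/, /g/ → /ga/.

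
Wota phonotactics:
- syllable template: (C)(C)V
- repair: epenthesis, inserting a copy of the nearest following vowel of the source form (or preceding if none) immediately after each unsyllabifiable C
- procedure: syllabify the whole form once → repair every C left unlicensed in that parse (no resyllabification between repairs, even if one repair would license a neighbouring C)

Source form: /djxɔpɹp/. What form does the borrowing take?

The consonants /d/, /p/, /ɹ/, /p/ cannot be parsed into a legal (C)(C)V syllable (no codas are permitted; onsets may contain at most 2 consonants).
Epenthesis after each stranded consonant: /d/ → /dɔ/, /p/ → /pɔ/, /ɹ/ → /ɹɔ/, /p/ → /pɔ/.

dɔjxɔpɔɹɔpɔ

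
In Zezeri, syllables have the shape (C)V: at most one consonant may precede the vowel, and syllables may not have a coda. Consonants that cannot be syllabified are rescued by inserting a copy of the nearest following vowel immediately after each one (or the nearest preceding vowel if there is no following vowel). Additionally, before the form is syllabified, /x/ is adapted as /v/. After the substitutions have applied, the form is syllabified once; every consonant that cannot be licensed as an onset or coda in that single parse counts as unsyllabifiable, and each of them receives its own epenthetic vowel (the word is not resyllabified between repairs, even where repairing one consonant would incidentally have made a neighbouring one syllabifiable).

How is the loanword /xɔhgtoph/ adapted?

vɔhogotopoho

Substitution: /x/ → /v/, giving /vɔhgtoph/.
Syllabifying with onset maximization leaves /h/, /g/, /p/, /h/ stranded (no codas are permitted; onsets are limited to one consonant).
Epenthesis after each stranded consonant: /h/ → /ho/, /g/ → /go/, /p/ → /po/, /h/ → /ho/.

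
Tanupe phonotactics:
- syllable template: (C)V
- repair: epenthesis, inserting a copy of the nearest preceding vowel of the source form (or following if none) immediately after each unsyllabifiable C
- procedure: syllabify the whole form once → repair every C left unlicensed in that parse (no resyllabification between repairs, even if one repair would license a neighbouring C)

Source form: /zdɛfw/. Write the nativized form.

Under (C)V, the unsyllabifiable consonants are /z/, /f/, /w/ (no codas are permitted; onsets are limited to one consonant).
Epenthesis after each stranded consonant: /z/ → /zɛ/, /f/ → /fɛ/, /w/ → /wɛ/.

zɛdɛfɛwɛ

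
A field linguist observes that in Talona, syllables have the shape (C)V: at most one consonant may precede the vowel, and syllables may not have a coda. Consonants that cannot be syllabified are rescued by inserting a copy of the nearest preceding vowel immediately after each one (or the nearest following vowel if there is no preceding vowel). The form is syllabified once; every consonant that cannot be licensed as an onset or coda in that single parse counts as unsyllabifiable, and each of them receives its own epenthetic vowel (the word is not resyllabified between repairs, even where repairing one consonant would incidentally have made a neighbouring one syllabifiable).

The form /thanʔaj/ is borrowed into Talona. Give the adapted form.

tahanaʔaja

Syllabifying with onset maximization leaves /t/, /n/, /j/ stranded (no codas are permitted; onsets are limited to one consonant).
Epenthesis after each stranded consonant: /t/ → /ta/, /n/ → /na/, /j/ → /ja/.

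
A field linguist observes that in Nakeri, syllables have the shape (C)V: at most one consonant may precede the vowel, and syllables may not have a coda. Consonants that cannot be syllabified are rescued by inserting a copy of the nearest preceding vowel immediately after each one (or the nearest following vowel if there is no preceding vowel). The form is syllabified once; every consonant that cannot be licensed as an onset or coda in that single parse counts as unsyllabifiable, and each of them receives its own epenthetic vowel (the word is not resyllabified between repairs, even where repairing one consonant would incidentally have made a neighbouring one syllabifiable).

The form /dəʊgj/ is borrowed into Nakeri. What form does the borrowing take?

dəʊgʊjʊ

Under (C)V, the unsyllabifiable consonants are /g/, /j/ (no codas are permitted; onsets are limited to one consonant).
Each unlicensed consonant becomes the onset of a new syllable: /g/ → /gʊ/, /j/ → /jʊ/.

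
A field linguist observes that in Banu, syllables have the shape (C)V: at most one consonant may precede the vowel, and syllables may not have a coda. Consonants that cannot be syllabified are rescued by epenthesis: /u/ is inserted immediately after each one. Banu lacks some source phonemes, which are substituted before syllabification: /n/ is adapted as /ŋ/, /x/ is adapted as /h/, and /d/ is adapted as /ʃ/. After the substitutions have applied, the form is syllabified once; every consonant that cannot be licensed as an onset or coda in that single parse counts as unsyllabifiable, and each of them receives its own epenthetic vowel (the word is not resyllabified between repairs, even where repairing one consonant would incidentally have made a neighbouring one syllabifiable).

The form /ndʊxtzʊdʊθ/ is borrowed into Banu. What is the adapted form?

Substitution: /n/ → /ŋ/, /d/ → /ʃ/, /x/ → /h/, giving /ŋʃʊhtzʊʃʊθ/.
Syllabifying with onset maximization leaves /ŋ/, /h/, /t/, /θ/ stranded (no codas are permitted; onsets are limited to one consonant).
Each unlicensed consonant becomes the onset of a new syllable: /ŋ/ → /ŋu/, /h/ → /hu/, /t/ → /tu/, /θ/ → /θu/.

ŋuʃʊhutuzʊʃʊθu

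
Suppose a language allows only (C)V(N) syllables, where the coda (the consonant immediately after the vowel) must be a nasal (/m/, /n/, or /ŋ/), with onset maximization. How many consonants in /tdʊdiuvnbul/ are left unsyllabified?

The consonants /t/, /v/, /n/, /l/ cannot be parsed into a legal (C)V(N) syllable (only a nasal (/m/, /n/, or /ŋ/) is licensed in coda position; onsets are limited to one consonant).

4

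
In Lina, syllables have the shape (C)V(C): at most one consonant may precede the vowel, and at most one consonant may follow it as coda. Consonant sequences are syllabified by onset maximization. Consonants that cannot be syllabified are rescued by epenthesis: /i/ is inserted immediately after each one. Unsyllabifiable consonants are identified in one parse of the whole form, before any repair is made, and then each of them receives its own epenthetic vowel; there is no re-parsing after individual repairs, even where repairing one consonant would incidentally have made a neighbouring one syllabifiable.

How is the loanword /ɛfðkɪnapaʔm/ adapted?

ɛfðikɪnapaʔmi

Under (C)V(C), the unsyllabifiable consonants are /ð/, /m/ (at most one coda consonant is licensed; onsets are limited to one consonant).
Each unlicensed consonant becomes the onset of a new syllable: /ð/ → /ði/, /m/ → /mi/.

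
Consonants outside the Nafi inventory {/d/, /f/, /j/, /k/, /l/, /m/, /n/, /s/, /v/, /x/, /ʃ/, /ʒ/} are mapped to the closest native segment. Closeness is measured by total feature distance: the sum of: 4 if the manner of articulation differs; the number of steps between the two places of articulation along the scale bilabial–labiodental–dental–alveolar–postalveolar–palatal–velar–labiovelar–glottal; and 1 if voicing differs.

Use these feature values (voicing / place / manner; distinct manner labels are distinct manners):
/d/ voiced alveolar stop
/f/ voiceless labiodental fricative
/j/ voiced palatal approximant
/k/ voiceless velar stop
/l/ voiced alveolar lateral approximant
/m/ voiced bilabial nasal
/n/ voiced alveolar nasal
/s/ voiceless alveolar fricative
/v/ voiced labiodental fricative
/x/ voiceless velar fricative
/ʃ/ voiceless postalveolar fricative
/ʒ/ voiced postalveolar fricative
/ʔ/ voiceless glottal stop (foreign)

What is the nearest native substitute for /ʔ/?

/k/ is closest: same manner (stop), place distance 2 (glottal→velar), same voicing; total 2. Next closest is /d/ at distance 6.

k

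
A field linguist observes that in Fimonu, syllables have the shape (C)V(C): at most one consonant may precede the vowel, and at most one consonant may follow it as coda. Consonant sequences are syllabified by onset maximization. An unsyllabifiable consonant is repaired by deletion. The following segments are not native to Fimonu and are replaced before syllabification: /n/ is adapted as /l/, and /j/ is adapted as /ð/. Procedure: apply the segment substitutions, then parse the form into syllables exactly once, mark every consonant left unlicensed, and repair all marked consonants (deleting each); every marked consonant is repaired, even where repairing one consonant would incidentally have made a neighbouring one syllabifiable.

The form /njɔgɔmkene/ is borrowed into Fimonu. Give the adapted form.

ðɔgɔmkele

Substitution: /n/ → /l/, /j/ → /ð/, giving /lðɔgɔmkele/.
The consonants /l/ cannot be parsed into a legal (C)V(C) syllable (at most one coda consonant is licensed; onsets are limited to one consonant).
Deleting the stranded consonants removes /l/.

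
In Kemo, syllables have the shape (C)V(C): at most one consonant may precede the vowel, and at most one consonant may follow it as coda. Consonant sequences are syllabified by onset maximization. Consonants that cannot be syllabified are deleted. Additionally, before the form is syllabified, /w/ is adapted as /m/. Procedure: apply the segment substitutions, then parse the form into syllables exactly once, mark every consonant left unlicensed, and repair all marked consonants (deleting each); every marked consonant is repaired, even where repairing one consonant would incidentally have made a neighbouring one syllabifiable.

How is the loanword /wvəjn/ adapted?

vəj

Substitution: /w/ → /m/, giving /mvəjn/.
Syllabifying with onset maximization leaves /m/, /n/ stranded (at most one coda consonant is licensed; onsets are limited to one consonant).
Deletion applies to /m/, /n/.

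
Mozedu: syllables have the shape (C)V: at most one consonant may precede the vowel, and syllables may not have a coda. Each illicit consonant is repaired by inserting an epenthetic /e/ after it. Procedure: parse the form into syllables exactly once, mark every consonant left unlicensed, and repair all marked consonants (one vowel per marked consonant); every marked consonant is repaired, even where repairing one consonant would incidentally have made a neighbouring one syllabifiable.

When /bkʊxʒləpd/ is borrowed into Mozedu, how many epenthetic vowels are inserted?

The unsyllabifiable consonants are /b/, /x/, /ʒ/, /p/, /d/; each receives one epenthetic vowel.

5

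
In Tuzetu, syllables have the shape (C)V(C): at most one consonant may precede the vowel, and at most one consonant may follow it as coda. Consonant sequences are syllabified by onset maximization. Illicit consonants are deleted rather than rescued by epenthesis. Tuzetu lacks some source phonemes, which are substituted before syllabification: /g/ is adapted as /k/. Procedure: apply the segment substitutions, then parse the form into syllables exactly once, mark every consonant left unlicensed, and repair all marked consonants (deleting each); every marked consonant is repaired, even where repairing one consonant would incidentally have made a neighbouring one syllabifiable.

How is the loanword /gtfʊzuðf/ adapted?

Substitution: /g/ → /k/, giving /ktfʊzuðf/.
Syllabifying with onset maximization leaves /k/, /t/, /f/ stranded (at most one coda consonant is licensed; onsets are limited to one consonant).
Each unlicensed consonant is deleted: /k/, /t/, /f/.

fʊzuð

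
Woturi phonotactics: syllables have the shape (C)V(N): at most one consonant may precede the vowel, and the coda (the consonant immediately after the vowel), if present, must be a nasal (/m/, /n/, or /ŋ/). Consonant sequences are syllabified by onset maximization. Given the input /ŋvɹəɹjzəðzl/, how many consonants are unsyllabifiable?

The consonants /ŋ/, /v/, /ɹ/, /j/, /ð/, /z/, /l/ cannot be parsed into a legal (C)V(N) syllable (only a nasal (/m/, /n/, or /ŋ/) is licensed in coda position; onsets are limited to one consonant).

7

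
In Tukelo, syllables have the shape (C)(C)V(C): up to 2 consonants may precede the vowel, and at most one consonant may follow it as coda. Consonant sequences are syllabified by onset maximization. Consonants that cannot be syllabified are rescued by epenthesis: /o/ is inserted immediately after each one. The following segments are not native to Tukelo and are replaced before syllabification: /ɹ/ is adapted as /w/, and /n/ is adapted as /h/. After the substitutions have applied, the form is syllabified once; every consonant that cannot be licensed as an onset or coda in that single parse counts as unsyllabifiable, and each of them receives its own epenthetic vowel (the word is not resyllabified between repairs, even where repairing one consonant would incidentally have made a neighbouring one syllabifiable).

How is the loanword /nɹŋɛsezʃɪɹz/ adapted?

howŋɛsezʃɪwzo

Substitution: /n/ → /h/, /ɹ/ → /w/, giving /hwŋɛsezʃɪwz/.
Syllabifying with onset maximization leaves /h/, /z/ stranded (at most one coda consonant is licensed; onsets may contain at most 2 consonants).
Inserting the epenthetic vowel yields /h/ → /ho/, /z/ → /zo/.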